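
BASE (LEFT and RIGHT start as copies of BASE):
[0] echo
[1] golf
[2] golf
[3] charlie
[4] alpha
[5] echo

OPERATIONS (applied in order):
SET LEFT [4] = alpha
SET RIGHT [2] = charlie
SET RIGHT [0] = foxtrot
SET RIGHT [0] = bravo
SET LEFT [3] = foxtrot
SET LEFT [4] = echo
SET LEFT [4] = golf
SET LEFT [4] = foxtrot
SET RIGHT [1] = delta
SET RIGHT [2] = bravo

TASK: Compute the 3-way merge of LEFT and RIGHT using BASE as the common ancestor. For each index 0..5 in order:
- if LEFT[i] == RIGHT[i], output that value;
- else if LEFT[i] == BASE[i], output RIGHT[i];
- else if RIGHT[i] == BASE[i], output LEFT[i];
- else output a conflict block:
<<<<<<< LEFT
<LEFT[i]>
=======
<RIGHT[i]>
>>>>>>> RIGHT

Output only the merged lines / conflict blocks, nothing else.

Answer: bravo
delta
bravo
foxtrot
foxtrot
echo

Derivation:
Final LEFT:  [echo, golf, golf, foxtrot, foxtrot, echo]
Final RIGHT: [bravo, delta, bravo, charlie, alpha, echo]
i=0: L=echo=BASE, R=bravo -> take RIGHT -> bravo
i=1: L=golf=BASE, R=delta -> take RIGHT -> delta
i=2: L=golf=BASE, R=bravo -> take RIGHT -> bravo
i=3: L=foxtrot, R=charlie=BASE -> take LEFT -> foxtrot
i=4: L=foxtrot, R=alpha=BASE -> take LEFT -> foxtrot
i=5: L=echo R=echo -> agree -> echo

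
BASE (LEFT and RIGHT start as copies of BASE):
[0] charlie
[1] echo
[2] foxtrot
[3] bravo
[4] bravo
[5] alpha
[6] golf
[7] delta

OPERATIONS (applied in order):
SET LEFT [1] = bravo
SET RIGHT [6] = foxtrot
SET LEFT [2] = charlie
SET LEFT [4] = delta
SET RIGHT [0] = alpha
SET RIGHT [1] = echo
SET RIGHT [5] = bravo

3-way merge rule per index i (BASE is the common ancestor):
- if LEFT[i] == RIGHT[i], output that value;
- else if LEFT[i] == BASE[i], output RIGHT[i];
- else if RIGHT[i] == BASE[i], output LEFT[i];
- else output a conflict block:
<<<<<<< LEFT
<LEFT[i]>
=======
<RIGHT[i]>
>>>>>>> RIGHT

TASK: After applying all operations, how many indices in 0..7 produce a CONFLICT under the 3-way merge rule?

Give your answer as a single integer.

Answer: 0

Derivation:
Final LEFT:  [charlie, bravo, charlie, bravo, delta, alpha, golf, delta]
Final RIGHT: [alpha, echo, foxtrot, bravo, bravo, bravo, foxtrot, delta]
i=0: L=charlie=BASE, R=alpha -> take RIGHT -> alpha
i=1: L=bravo, R=echo=BASE -> take LEFT -> bravo
i=2: L=charlie, R=foxtrot=BASE -> take LEFT -> charlie
i=3: L=bravo R=bravo -> agree -> bravo
i=4: L=delta, R=bravo=BASE -> take LEFT -> delta
i=5: L=alpha=BASE, R=bravo -> take RIGHT -> bravo
i=6: L=golf=BASE, R=foxtrot -> take RIGHT -> foxtrot
i=7: L=delta R=delta -> agree -> delta
Conflict count: 0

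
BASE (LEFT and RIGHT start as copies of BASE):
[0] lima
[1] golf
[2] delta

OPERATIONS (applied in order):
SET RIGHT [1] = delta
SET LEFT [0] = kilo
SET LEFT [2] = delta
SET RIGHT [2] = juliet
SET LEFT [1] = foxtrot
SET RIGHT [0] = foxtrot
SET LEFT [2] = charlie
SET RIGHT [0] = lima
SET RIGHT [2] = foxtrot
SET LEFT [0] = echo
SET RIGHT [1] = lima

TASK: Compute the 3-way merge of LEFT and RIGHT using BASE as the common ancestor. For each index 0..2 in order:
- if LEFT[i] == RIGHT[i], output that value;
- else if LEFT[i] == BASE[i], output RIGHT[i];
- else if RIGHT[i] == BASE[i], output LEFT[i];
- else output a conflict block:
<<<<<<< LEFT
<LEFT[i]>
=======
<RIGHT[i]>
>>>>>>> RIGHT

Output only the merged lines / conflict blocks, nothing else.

Answer: echo
<<<<<<< LEFT
foxtrot
=======
lima
>>>>>>> RIGHT
<<<<<<< LEFT
charlie
=======
foxtrot
>>>>>>> RIGHT

Derivation:
Final LEFT:  [echo, foxtrot, charlie]
Final RIGHT: [lima, lima, foxtrot]
i=0: L=echo, R=lima=BASE -> take LEFT -> echo
i=1: BASE=golf L=foxtrot R=lima all differ -> CONFLICT
i=2: BASE=delta L=charlie R=foxtrot all differ -> CONFLICT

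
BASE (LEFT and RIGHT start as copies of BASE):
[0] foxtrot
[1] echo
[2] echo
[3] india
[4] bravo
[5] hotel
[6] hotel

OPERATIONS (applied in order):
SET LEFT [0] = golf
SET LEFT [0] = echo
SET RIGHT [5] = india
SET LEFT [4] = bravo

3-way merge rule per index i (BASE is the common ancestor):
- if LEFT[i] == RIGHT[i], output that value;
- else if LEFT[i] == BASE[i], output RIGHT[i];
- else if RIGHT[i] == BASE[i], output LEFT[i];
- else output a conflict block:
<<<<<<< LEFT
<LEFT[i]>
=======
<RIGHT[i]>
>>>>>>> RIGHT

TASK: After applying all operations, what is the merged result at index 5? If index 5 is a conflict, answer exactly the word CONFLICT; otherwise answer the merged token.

Answer: india

Derivation:
Final LEFT:  [echo, echo, echo, india, bravo, hotel, hotel]
Final RIGHT: [foxtrot, echo, echo, india, bravo, india, hotel]
i=0: L=echo, R=foxtrot=BASE -> take LEFT -> echo
i=1: L=echo R=echo -> agree -> echo
i=2: L=echo R=echo -> agree -> echo
i=3: L=india R=india -> agree -> india
i=4: L=bravo R=bravo -> agree -> bravo
i=5: L=hotel=BASE, R=india -> take RIGHT -> india
i=6: L=hotel R=hotel -> agree -> hotel
Index 5 -> india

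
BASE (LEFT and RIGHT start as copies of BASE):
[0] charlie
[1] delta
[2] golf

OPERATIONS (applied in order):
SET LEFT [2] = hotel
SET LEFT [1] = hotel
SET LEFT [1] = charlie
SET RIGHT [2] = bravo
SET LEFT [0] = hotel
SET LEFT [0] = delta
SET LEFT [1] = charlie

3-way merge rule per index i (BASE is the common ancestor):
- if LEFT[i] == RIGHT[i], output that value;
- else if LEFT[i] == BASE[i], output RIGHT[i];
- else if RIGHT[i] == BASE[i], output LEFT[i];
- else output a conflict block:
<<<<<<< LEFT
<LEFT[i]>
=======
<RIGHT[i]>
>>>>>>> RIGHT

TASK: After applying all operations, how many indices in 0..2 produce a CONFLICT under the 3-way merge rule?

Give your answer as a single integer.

Final LEFT:  [delta, charlie, hotel]
Final RIGHT: [charlie, delta, bravo]
i=0: L=delta, R=charlie=BASE -> take LEFT -> delta
i=1: L=charlie, R=delta=BASE -> take LEFT -> charlie
i=2: BASE=golf L=hotel R=bravo all differ -> CONFLICT
Conflict count: 1

Answer: 1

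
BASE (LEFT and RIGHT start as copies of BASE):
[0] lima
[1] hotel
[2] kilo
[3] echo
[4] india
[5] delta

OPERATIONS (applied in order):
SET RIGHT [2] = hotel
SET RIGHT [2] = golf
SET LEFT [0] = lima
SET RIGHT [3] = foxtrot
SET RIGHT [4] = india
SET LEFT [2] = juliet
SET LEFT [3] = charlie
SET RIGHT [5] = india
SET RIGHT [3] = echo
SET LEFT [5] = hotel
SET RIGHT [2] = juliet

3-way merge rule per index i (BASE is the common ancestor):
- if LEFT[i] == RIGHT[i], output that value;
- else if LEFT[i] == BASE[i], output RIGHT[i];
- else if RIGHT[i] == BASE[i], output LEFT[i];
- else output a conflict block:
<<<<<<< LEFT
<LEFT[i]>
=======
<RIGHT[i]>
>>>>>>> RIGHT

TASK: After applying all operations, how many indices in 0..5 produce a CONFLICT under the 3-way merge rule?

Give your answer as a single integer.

Final LEFT:  [lima, hotel, juliet, charlie, india, hotel]
Final RIGHT: [lima, hotel, juliet, echo, india, india]
i=0: L=lima R=lima -> agree -> lima
i=1: L=hotel R=hotel -> agree -> hotel
i=2: L=juliet R=juliet -> agree -> juliet
i=3: L=charlie, R=echo=BASE -> take LEFT -> charlie
i=4: L=india R=india -> agree -> india
i=5: BASE=delta L=hotel R=india all differ -> CONFLICT
Conflict count: 1

Answer: 1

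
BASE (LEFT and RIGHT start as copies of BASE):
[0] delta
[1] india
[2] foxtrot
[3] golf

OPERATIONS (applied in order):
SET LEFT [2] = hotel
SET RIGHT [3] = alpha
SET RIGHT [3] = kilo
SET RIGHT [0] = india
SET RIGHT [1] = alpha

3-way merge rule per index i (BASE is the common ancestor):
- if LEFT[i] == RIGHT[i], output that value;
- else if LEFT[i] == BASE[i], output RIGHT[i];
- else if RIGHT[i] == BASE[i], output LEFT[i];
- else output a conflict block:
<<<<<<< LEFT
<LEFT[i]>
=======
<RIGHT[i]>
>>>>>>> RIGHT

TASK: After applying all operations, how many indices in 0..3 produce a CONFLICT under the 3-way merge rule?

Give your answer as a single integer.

Final LEFT:  [delta, india, hotel, golf]
Final RIGHT: [india, alpha, foxtrot, kilo]
i=0: L=delta=BASE, R=india -> take RIGHT -> india
i=1: L=india=BASE, R=alpha -> take RIGHT -> alpha
i=2: L=hotel, R=foxtrot=BASE -> take LEFT -> hotel
i=3: L=golf=BASE, R=kilo -> take RIGHT -> kilo
Conflict count: 0

Answer: 0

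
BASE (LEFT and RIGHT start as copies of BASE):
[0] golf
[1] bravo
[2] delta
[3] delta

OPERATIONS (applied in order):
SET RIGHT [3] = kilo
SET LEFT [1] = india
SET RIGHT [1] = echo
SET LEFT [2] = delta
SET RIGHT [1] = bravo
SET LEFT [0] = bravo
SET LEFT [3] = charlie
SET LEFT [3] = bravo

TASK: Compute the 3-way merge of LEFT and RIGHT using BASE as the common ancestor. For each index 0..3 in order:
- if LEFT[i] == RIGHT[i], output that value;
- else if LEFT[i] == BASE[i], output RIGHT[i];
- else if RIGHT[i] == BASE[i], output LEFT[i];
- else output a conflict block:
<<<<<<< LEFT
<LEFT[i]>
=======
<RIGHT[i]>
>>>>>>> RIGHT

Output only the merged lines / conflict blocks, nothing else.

Answer: bravo
india
delta
<<<<<<< LEFT
bravo
=======
kilo
>>>>>>> RIGHT

Derivation:
Final LEFT:  [bravo, india, delta, bravo]
Final RIGHT: [golf, bravo, delta, kilo]
i=0: L=bravo, R=golf=BASE -> take LEFT -> bravo
i=1: L=india, R=bravo=BASE -> take LEFT -> india
i=2: L=delta R=delta -> agree -> delta
i=3: BASE=delta L=bravo R=kilo all differ -> CONFLICT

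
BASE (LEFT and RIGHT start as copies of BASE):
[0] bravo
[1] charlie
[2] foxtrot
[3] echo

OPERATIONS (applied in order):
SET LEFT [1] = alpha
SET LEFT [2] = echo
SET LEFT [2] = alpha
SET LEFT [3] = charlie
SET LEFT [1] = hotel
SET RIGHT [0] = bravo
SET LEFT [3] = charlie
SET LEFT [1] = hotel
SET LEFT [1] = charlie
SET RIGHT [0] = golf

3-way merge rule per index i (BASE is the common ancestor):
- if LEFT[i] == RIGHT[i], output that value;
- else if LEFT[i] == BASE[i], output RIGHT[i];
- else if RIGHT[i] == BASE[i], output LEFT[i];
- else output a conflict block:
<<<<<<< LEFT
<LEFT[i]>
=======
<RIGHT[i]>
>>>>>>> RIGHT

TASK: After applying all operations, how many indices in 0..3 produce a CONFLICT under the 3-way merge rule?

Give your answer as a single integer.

Answer: 0

Derivation:
Final LEFT:  [bravo, charlie, alpha, charlie]
Final RIGHT: [golf, charlie, foxtrot, echo]
i=0: L=bravo=BASE, R=golf -> take RIGHT -> golf
i=1: L=charlie R=charlie -> agree -> charlie
i=2: L=alpha, R=foxtrot=BASE -> take LEFT -> alpha
i=3: L=charlie, R=echo=BASE -> take LEFT -> charlie
Conflict count: 0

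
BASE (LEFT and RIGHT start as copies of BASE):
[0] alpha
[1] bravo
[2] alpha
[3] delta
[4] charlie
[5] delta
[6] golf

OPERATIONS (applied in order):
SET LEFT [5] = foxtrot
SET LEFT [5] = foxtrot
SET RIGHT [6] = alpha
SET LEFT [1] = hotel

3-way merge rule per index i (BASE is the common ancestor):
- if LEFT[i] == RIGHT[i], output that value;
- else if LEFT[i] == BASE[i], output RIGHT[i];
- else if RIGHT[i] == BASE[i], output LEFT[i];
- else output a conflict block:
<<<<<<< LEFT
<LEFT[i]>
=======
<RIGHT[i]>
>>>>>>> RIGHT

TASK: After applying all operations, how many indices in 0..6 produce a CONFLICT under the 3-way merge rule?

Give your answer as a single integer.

Final LEFT:  [alpha, hotel, alpha, delta, charlie, foxtrot, golf]
Final RIGHT: [alpha, bravo, alpha, delta, charlie, delta, alpha]
i=0: L=alpha R=alpha -> agree -> alpha
i=1: L=hotel, R=bravo=BASE -> take LEFT -> hotel
i=2: L=alpha R=alpha -> agree -> alpha
i=3: L=delta R=delta -> agree -> delta
i=4: L=charlie R=charlie -> agree -> charlie
i=5: L=foxtrot, R=delta=BASE -> take LEFT -> foxtrot
i=6: L=golf=BASE, R=alpha -> take RIGHT -> alpha
Conflict count: 0

Answer: 0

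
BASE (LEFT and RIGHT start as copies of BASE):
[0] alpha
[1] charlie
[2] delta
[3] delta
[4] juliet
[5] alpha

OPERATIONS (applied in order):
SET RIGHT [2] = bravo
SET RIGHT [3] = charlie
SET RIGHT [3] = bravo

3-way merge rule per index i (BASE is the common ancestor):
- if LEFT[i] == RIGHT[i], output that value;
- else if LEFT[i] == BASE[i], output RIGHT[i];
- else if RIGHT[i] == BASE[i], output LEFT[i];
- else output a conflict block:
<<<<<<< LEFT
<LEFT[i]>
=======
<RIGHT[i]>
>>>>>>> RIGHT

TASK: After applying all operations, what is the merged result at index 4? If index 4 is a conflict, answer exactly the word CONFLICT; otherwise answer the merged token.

Final LEFT:  [alpha, charlie, delta, delta, juliet, alpha]
Final RIGHT: [alpha, charlie, bravo, bravo, juliet, alpha]
i=0: L=alpha R=alpha -> agree -> alpha
i=1: L=charlie R=charlie -> agree -> charlie
i=2: L=delta=BASE, R=bravo -> take RIGHT -> bravo
i=3: L=delta=BASE, R=bravo -> take RIGHT -> bravo
i=4: L=juliet R=juliet -> agree -> juliet
i=5: L=alpha R=alpha -> agree -> alpha
Index 4 -> juliet

Answer: juliet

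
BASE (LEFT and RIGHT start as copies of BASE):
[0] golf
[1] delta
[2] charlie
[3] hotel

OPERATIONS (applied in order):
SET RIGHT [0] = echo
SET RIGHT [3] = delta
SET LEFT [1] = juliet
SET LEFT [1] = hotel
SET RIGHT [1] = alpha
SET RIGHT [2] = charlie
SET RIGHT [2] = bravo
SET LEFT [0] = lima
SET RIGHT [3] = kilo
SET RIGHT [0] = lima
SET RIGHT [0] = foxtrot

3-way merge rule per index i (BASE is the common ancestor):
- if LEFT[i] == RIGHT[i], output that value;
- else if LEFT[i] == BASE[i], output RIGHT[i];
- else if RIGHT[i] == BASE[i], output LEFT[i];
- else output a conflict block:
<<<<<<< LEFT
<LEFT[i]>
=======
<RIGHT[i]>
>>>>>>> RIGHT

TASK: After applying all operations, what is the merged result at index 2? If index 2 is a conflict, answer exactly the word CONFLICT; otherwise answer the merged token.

Final LEFT:  [lima, hotel, charlie, hotel]
Final RIGHT: [foxtrot, alpha, bravo, kilo]
i=0: BASE=golf L=lima R=foxtrot all differ -> CONFLICT
i=1: BASE=delta L=hotel R=alpha all differ -> CONFLICT
i=2: L=charlie=BASE, R=bravo -> take RIGHT -> bravo
i=3: L=hotel=BASE, R=kilo -> take RIGHT -> kilo
Index 2 -> bravo

Answer: bravo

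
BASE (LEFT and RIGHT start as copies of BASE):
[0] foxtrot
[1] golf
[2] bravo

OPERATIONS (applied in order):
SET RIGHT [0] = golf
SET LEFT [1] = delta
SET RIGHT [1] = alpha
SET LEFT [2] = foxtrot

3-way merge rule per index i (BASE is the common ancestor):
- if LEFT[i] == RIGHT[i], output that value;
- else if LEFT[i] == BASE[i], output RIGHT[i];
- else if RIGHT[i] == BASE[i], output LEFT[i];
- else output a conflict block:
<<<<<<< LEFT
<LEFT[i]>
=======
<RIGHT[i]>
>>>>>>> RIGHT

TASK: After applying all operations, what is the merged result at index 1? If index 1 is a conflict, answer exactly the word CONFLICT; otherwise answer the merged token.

Final LEFT:  [foxtrot, delta, foxtrot]
Final RIGHT: [golf, alpha, bravo]
i=0: L=foxtrot=BASE, R=golf -> take RIGHT -> golf
i=1: BASE=golf L=delta R=alpha all differ -> CONFLICT
i=2: L=foxtrot, R=bravo=BASE -> take LEFT -> foxtrot
Index 1 -> CONFLICT

Answer: CONFLICT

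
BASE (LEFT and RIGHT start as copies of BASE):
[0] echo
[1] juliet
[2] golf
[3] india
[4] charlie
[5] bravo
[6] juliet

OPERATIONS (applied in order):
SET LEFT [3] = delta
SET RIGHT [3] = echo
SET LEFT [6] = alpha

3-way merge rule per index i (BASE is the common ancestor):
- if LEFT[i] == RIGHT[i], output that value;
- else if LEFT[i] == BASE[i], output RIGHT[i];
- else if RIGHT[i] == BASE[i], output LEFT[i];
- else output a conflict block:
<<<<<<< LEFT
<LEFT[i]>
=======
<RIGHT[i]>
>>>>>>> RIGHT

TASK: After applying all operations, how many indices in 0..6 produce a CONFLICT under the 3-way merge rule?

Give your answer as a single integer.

Final LEFT:  [echo, juliet, golf, delta, charlie, bravo, alpha]
Final RIGHT: [echo, juliet, golf, echo, charlie, bravo, juliet]
i=0: L=echo R=echo -> agree -> echo
i=1: L=juliet R=juliet -> agree -> juliet
i=2: L=golf R=golf -> agree -> golf
i=3: BASE=india L=delta R=echo all differ -> CONFLICT
i=4: L=charlie R=charlie -> agree -> charlie
i=5: L=bravo R=bravo -> agree -> bravo
i=6: L=alpha, R=juliet=BASE -> take LEFT -> alpha
Conflict count: 1

Answer: 1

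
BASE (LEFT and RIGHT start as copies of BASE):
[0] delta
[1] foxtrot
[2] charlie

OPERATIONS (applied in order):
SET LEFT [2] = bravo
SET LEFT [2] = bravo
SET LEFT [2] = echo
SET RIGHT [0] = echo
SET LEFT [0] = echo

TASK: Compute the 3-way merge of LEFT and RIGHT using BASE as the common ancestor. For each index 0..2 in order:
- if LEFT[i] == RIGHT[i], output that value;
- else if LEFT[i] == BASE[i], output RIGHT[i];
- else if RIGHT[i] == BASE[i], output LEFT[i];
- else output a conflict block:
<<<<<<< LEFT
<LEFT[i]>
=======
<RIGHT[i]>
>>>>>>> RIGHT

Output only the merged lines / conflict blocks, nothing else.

Final LEFT:  [echo, foxtrot, echo]
Final RIGHT: [echo, foxtrot, charlie]
i=0: L=echo R=echo -> agree -> echo
i=1: L=foxtrot R=foxtrot -> agree -> foxtrot
i=2: L=echo, R=charlie=BASE -> take LEFT -> echo

Answer: echo
foxtrot
echo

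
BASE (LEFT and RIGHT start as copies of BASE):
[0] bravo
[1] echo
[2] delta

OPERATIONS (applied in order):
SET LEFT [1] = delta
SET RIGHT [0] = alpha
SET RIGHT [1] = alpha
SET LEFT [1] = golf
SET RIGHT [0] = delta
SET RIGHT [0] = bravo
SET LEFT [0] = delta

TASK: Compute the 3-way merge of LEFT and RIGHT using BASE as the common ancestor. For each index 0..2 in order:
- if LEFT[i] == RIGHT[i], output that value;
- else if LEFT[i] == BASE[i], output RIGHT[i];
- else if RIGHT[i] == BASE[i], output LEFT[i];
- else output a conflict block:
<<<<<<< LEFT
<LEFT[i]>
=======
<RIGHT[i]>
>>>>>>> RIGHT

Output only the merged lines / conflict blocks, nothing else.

Answer: delta
<<<<<<< LEFT
golf
=======
alpha
>>>>>>> RIGHT
delta

Derivation:
Final LEFT:  [delta, golf, delta]
Final RIGHT: [bravo, alpha, delta]
i=0: L=delta, R=bravo=BASE -> take LEFT -> delta
i=1: BASE=echo L=golf R=alpha all differ -> CONFLICT
i=2: L=delta R=delta -> agree -> delta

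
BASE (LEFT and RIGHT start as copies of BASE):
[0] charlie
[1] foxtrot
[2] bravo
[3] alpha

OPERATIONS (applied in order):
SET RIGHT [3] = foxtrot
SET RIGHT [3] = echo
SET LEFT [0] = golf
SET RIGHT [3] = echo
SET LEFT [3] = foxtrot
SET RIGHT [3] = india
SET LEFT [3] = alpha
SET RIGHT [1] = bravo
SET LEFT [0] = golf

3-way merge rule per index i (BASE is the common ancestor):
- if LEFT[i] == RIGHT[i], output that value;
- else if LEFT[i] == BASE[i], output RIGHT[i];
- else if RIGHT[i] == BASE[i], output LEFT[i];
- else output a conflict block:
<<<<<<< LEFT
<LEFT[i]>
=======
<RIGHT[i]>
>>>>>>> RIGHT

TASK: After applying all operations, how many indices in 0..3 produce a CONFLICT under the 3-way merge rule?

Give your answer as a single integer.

Final LEFT:  [golf, foxtrot, bravo, alpha]
Final RIGHT: [charlie, bravo, bravo, india]
i=0: L=golf, R=charlie=BASE -> take LEFT -> golf
i=1: L=foxtrot=BASE, R=bravo -> take RIGHT -> bravo
i=2: L=bravo R=bravo -> agree -> bravo
i=3: L=alpha=BASE, R=india -> take RIGHT -> india
Conflict count: 0

Answer: 0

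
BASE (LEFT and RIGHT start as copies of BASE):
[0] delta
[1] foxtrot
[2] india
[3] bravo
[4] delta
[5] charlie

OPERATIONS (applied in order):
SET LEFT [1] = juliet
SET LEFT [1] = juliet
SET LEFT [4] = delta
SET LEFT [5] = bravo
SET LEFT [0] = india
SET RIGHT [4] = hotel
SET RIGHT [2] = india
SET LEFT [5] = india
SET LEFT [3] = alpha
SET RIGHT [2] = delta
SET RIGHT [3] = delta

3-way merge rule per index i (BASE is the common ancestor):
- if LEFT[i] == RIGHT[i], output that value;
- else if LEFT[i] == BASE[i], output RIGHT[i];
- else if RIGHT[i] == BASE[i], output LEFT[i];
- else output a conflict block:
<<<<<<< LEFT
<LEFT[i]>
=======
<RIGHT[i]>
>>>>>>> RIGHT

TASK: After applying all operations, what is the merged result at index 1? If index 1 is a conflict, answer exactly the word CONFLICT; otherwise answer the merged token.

Final LEFT:  [india, juliet, india, alpha, delta, india]
Final RIGHT: [delta, foxtrot, delta, delta, hotel, charlie]
i=0: L=india, R=delta=BASE -> take LEFT -> india
i=1: L=juliet, R=foxtrot=BASE -> take LEFT -> juliet
i=2: L=india=BASE, R=delta -> take RIGHT -> delta
i=3: BASE=bravo L=alpha R=delta all differ -> CONFLICT
i=4: L=delta=BASE, R=hotel -> take RIGHT -> hotel
i=5: L=india, R=charlie=BASE -> take LEFT -> india
Index 1 -> juliet

Answer: juliet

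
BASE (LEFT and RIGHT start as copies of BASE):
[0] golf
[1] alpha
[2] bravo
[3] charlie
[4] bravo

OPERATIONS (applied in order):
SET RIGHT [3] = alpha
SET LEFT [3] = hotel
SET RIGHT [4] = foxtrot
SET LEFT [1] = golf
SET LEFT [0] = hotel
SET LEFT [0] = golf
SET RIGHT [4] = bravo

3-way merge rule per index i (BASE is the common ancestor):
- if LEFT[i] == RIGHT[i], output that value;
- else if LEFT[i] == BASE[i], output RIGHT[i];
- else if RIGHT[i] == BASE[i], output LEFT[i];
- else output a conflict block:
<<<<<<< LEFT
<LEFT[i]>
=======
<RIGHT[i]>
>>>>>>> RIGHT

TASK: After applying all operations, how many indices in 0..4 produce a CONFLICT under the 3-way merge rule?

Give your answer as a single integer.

Final LEFT:  [golf, golf, bravo, hotel, bravo]
Final RIGHT: [golf, alpha, bravo, alpha, bravo]
i=0: L=golf R=golf -> agree -> golf
i=1: L=golf, R=alpha=BASE -> take LEFT -> golf
i=2: L=bravo R=bravo -> agree -> bravo
i=3: BASE=charlie L=hotel R=alpha all differ -> CONFLICT
i=4: L=bravo R=bravo -> agree -> bravo
Conflict count: 1

Answer: 1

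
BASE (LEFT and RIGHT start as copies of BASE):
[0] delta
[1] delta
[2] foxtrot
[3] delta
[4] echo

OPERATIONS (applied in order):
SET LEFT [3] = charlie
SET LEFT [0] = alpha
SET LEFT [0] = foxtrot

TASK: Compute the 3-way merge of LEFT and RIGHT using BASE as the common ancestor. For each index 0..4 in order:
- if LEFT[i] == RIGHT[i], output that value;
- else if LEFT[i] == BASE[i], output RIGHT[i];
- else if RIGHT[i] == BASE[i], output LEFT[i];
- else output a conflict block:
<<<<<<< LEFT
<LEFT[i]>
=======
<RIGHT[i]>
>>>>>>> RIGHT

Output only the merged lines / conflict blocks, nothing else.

Final LEFT:  [foxtrot, delta, foxtrot, charlie, echo]
Final RIGHT: [delta, delta, foxtrot, delta, echo]
i=0: L=foxtrot, R=delta=BASE -> take LEFT -> foxtrot
i=1: L=delta R=delta -> agree -> delta
i=2: L=foxtrot R=foxtrot -> agree -> foxtrot
i=3: L=charlie, R=delta=BASE -> take LEFT -> charlie
i=4: L=echo R=echo -> agree -> echo

Answer: foxtrot
delta
foxtrot
charlie
echo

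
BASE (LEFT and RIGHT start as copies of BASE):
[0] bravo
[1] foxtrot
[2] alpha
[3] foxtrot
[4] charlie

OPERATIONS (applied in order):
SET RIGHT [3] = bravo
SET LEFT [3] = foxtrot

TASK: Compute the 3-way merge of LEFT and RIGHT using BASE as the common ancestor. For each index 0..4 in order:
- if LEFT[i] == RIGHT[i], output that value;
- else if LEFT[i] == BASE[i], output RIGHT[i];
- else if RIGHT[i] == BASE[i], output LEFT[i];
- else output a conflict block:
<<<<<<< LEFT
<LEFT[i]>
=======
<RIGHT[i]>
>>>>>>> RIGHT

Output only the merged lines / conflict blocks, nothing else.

Answer: bravo
foxtrot
alpha
bravo
charlie

Derivation:
Final LEFT:  [bravo, foxtrot, alpha, foxtrot, charlie]
Final RIGHT: [bravo, foxtrot, alpha, bravo, charlie]
i=0: L=bravo R=bravo -> agree -> bravo
i=1: L=foxtrot R=foxtrot -> agree -> foxtrot
i=2: L=alpha R=alpha -> agree -> alpha
i=3: L=foxtrot=BASE, R=bravo -> take RIGHT -> bravo
i=4: L=charlie R=charlie -> agree -> charlie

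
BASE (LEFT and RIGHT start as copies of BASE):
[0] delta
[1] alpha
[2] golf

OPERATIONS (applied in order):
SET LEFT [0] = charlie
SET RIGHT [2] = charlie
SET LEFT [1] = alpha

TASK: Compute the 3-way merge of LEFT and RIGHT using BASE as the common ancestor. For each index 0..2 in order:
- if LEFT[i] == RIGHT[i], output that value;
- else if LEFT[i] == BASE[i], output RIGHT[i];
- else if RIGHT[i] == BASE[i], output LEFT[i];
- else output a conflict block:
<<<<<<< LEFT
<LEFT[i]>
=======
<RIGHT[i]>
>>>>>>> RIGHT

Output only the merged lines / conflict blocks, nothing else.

Final LEFT:  [charlie, alpha, golf]
Final RIGHT: [delta, alpha, charlie]
i=0: L=charlie, R=delta=BASE -> take LEFT -> charlie
i=1: L=alpha R=alpha -> agree -> alpha
i=2: L=golf=BASE, R=charlie -> take RIGHT -> charlie

Answer: charlie
alpha
charlie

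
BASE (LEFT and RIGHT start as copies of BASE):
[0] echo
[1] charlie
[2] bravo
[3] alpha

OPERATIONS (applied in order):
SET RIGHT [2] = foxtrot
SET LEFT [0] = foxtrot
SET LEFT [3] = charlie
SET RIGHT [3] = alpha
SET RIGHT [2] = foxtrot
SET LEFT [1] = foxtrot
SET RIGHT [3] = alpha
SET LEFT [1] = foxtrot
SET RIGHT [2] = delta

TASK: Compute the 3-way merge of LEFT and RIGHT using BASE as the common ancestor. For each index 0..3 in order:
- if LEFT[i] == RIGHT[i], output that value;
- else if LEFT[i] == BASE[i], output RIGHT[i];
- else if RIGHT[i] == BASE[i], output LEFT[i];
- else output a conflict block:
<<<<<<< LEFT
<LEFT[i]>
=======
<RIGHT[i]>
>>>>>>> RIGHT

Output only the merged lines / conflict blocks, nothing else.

Final LEFT:  [foxtrot, foxtrot, bravo, charlie]
Final RIGHT: [echo, charlie, delta, alpha]
i=0: L=foxtrot, R=echo=BASE -> take LEFT -> foxtrot
i=1: L=foxtrot, R=charlie=BASE -> take LEFT -> foxtrot
i=2: L=bravo=BASE, R=delta -> take RIGHT -> delta
i=3: L=charlie, R=alpha=BASE -> take LEFT -> charlie

Answer: foxtrot
foxtrot
delta
charlie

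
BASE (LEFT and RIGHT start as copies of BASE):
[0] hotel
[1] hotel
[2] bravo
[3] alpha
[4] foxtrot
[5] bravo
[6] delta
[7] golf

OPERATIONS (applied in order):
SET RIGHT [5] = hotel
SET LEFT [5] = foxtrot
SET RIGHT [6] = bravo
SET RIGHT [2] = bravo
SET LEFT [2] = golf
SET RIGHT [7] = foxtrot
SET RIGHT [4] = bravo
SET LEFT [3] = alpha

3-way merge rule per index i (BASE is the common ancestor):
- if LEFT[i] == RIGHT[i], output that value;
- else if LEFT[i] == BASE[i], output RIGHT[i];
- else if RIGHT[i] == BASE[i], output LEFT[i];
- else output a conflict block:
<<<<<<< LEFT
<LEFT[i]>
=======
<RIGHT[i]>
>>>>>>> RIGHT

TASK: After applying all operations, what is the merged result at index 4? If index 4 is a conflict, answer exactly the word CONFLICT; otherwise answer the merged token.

Final LEFT:  [hotel, hotel, golf, alpha, foxtrot, foxtrot, delta, golf]
Final RIGHT: [hotel, hotel, bravo, alpha, bravo, hotel, bravo, foxtrot]
i=0: L=hotel R=hotel -> agree -> hotel
i=1: L=hotel R=hotel -> agree -> hotel
i=2: L=golf, R=bravo=BASE -> take LEFT -> golf
i=3: L=alpha R=alpha -> agree -> alpha
i=4: L=foxtrot=BASE, R=bravo -> take RIGHT -> bravo
i=5: BASE=bravo L=foxtrot R=hotel all differ -> CONFLICT
i=6: L=delta=BASE, R=bravo -> take RIGHT -> bravo
i=7: L=golf=BASE, R=foxtrot -> take RIGHT -> foxtrot
Index 4 -> bravo

Answer: bravo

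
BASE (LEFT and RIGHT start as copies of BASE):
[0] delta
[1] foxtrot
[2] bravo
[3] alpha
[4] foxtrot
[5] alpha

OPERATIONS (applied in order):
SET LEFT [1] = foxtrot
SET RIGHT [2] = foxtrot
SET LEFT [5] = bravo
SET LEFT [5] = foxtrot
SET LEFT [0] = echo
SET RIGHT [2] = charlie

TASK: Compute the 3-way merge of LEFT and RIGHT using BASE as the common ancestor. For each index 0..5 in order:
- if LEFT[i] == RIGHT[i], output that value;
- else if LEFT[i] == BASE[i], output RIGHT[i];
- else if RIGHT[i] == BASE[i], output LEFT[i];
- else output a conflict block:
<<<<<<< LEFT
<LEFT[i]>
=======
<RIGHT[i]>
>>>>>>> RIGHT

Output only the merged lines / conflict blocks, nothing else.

Answer: echo
foxtrot
charlie
alpha
foxtrot
foxtrot

Derivation:
Final LEFT:  [echo, foxtrot, bravo, alpha, foxtrot, foxtrot]
Final RIGHT: [delta, foxtrot, charlie, alpha, foxtrot, alpha]
i=0: L=echo, R=delta=BASE -> take LEFT -> echo
i=1: L=foxtrot R=foxtrot -> agree -> foxtrot
i=2: L=bravo=BASE, R=charlie -> take RIGHT -> charlie
i=3: L=alpha R=alpha -> agree -> alpha
i=4: L=foxtrot R=foxtrot -> agree -> foxtrot
i=5: L=foxtrot, R=alpha=BASE -> take LEFT -> foxtrot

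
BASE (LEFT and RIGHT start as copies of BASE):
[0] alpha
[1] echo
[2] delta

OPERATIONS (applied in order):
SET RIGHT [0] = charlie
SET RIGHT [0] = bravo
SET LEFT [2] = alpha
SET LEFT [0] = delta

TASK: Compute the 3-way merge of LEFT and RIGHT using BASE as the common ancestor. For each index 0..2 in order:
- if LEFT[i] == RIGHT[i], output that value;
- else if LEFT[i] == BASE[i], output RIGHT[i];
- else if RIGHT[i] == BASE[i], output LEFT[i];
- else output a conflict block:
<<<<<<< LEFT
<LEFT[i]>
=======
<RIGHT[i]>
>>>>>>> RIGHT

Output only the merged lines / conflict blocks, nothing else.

Answer: <<<<<<< LEFT
delta
=======
bravo
>>>>>>> RIGHT
echo
alpha

Derivation:
Final LEFT:  [delta, echo, alpha]
Final RIGHT: [bravo, echo, delta]
i=0: BASE=alpha L=delta R=bravo all differ -> CONFLICT
i=1: L=echo R=echo -> agree -> echo
i=2: L=alpha, R=delta=BASE -> take LEFT -> alpha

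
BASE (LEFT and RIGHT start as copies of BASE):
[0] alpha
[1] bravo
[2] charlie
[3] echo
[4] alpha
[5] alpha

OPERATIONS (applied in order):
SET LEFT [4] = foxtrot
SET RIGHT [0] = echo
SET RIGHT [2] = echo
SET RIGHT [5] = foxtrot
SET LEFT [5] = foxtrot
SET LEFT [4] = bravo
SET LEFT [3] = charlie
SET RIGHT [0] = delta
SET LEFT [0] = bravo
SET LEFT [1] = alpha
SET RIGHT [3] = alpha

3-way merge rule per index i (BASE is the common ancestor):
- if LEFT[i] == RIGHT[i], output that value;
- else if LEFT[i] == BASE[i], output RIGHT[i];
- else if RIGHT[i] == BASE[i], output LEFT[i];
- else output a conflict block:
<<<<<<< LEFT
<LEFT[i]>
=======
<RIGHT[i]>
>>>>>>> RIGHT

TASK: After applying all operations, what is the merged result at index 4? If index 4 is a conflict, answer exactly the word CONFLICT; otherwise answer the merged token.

Answer: bravo

Derivation:
Final LEFT:  [bravo, alpha, charlie, charlie, bravo, foxtrot]
Final RIGHT: [delta, bravo, echo, alpha, alpha, foxtrot]
i=0: BASE=alpha L=bravo R=delta all differ -> CONFLICT
i=1: L=alpha, R=bravo=BASE -> take LEFT -> alpha
i=2: L=charlie=BASE, R=echo -> take RIGHT -> echo
i=3: BASE=echo L=charlie R=alpha all differ -> CONFLICT
i=4: L=bravo, R=alpha=BASE -> take LEFT -> bravo
i=5: L=foxtrot R=foxtrot -> agree -> foxtrot
Index 4 -> bravo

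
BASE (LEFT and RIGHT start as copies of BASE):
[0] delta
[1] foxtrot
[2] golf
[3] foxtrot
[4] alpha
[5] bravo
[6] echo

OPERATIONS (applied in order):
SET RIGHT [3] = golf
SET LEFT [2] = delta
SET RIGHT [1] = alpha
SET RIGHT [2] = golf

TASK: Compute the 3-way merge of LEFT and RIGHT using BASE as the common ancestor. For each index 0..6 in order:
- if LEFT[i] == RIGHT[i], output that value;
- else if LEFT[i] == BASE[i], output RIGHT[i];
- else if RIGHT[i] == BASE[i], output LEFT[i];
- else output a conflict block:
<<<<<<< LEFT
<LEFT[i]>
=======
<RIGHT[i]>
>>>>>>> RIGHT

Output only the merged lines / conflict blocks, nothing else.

Answer: delta
alpha
delta
golf
alpha
bravo
echo

Derivation:
Final LEFT:  [delta, foxtrot, delta, foxtrot, alpha, bravo, echo]
Final RIGHT: [delta, alpha, golf, golf, alpha, bravo, echo]
i=0: L=delta R=delta -> agree -> delta
i=1: L=foxtrot=BASE, R=alpha -> take RIGHT -> alpha
i=2: L=delta, R=golf=BASE -> take LEFT -> delta
i=3: L=foxtrot=BASE, R=golf -> take RIGHT -> golf
i=4: L=alpha R=alpha -> agree -> alpha
i=5: L=bravo R=bravo -> agree -> bravo
i=6: L=echo R=echo -> agree -> echo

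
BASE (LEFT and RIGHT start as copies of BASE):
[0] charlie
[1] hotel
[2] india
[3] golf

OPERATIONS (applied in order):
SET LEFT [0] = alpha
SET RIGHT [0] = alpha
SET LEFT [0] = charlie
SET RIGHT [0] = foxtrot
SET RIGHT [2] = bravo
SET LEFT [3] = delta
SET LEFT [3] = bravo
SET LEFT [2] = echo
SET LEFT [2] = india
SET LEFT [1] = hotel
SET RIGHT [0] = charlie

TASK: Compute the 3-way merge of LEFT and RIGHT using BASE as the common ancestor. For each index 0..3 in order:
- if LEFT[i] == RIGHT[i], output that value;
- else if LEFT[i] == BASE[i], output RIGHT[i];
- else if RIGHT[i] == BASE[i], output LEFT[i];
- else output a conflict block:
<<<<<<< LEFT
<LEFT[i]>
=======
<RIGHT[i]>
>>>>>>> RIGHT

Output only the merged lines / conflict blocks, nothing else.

Final LEFT:  [charlie, hotel, india, bravo]
Final RIGHT: [charlie, hotel, bravo, golf]
i=0: L=charlie R=charlie -> agree -> charlie
i=1: L=hotel R=hotel -> agree -> hotel
i=2: L=india=BASE, R=bravo -> take RIGHT -> bravo
i=3: L=bravo, R=golf=BASE -> take LEFT -> bravo

Answer: charlie
hotel
bravo
bravo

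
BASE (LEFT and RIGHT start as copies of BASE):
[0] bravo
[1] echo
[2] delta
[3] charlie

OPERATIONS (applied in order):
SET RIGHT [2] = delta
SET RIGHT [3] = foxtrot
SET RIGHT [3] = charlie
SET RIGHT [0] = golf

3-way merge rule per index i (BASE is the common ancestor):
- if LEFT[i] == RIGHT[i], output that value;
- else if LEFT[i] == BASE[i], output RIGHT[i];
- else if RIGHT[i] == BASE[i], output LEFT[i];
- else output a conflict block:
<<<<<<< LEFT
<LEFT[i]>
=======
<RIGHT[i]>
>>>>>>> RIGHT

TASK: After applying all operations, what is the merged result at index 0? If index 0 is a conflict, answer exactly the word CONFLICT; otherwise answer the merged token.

Answer: golf

Derivation:
Final LEFT:  [bravo, echo, delta, charlie]
Final RIGHT: [golf, echo, delta, charlie]
i=0: L=bravo=BASE, R=golf -> take RIGHT -> golf
i=1: L=echo R=echo -> agree -> echo
i=2: L=delta R=delta -> agree -> delta
i=3: L=charlie R=charlie -> agree -> charlie
Index 0 -> golf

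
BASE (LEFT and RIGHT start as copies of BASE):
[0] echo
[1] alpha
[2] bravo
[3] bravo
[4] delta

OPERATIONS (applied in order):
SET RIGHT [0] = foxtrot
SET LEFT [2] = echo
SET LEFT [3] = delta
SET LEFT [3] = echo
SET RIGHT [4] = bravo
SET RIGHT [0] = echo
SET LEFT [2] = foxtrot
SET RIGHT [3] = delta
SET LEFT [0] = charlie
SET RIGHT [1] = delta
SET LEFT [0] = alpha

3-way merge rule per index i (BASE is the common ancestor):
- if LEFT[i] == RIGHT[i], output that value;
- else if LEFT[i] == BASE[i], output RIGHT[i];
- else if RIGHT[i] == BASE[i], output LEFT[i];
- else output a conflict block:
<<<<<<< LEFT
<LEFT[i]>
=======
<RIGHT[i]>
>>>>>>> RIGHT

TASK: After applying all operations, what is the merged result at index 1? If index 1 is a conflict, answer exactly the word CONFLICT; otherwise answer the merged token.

Final LEFT:  [alpha, alpha, foxtrot, echo, delta]
Final RIGHT: [echo, delta, bravo, delta, bravo]
i=0: L=alpha, R=echo=BASE -> take LEFT -> alpha
i=1: L=alpha=BASE, R=delta -> take RIGHT -> delta
i=2: L=foxtrot, R=bravo=BASE -> take LEFT -> foxtrot
i=3: BASE=bravo L=echo R=delta all differ -> CONFLICT
i=4: L=delta=BASE, R=bravo -> take RIGHT -> bravo
Index 1 -> delta

Answer: delta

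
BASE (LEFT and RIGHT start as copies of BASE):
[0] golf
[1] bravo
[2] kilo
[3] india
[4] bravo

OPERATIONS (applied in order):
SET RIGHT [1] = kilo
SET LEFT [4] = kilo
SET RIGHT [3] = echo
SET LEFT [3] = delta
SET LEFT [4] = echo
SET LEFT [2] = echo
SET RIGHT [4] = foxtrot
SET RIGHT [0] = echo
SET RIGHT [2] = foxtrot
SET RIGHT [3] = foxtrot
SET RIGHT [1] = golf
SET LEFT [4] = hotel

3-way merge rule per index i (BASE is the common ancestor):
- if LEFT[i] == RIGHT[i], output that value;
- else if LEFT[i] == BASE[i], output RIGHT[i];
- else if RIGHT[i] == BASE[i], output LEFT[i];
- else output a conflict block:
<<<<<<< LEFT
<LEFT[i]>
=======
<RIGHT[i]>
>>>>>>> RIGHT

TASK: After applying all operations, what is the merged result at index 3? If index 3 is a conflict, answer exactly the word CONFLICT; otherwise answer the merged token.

Final LEFT:  [golf, bravo, echo, delta, hotel]
Final RIGHT: [echo, golf, foxtrot, foxtrot, foxtrot]
i=0: L=golf=BASE, R=echo -> take RIGHT -> echo
i=1: L=bravo=BASE, R=golf -> take RIGHT -> golf
i=2: BASE=kilo L=echo R=foxtrot all differ -> CONFLICT
i=3: BASE=india L=delta R=foxtrot all differ -> CONFLICT
i=4: BASE=bravo L=hotel R=foxtrot all differ -> CONFLICT
Index 3 -> CONFLICT

Answer: CONFLICT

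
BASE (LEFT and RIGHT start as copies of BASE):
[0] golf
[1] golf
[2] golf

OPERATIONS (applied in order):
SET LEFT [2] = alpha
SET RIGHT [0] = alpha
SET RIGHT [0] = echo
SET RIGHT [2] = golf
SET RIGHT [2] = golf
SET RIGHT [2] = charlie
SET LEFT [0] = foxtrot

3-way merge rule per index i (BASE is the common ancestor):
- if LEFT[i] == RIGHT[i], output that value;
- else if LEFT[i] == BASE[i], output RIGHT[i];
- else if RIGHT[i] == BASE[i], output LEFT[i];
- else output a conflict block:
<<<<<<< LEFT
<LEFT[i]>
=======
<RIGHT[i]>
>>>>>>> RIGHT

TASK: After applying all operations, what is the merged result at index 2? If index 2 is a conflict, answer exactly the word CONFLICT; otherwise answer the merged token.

Answer: CONFLICT

Derivation:
Final LEFT:  [foxtrot, golf, alpha]
Final RIGHT: [echo, golf, charlie]
i=0: BASE=golf L=foxtrot R=echo all differ -> CONFLICT
i=1: L=golf R=golf -> agree -> golf
i=2: BASE=golf L=alpha R=charlie all differ -> CONFLICT
Index 2 -> CONFLICT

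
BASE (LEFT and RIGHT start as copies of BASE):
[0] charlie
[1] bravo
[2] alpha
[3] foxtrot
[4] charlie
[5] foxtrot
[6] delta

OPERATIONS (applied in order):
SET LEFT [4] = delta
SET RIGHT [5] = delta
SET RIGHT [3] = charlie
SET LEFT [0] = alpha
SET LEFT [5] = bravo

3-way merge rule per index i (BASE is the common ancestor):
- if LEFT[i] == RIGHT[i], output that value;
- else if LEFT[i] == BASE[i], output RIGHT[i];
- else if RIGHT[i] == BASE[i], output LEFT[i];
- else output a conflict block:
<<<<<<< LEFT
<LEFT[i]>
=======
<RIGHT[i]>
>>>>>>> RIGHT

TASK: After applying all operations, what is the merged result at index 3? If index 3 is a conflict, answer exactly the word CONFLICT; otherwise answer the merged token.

Answer: charlie

Derivation:
Final LEFT:  [alpha, bravo, alpha, foxtrot, delta, bravo, delta]
Final RIGHT: [charlie, bravo, alpha, charlie, charlie, delta, delta]
i=0: L=alpha, R=charlie=BASE -> take LEFT -> alpha
i=1: L=bravo R=bravo -> agree -> bravo
i=2: L=alpha R=alpha -> agree -> alpha
i=3: L=foxtrot=BASE, R=charlie -> take RIGHT -> charlie
i=4: L=delta, R=charlie=BASE -> take LEFT -> delta
i=5: BASE=foxtrot L=bravo R=delta all differ -> CONFLICT
i=6: L=delta R=delta -> agree -> delta
Index 3 -> charlie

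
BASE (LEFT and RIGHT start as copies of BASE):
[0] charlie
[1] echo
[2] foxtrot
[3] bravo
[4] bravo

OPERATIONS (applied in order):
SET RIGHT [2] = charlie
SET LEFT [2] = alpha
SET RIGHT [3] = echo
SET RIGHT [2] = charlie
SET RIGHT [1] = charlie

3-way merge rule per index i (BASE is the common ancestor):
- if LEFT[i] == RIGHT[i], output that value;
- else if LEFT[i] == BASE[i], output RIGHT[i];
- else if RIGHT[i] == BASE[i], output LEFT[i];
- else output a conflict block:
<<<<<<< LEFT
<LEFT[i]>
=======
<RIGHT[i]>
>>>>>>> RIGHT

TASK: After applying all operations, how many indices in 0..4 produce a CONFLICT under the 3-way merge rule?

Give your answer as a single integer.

Answer: 1

Derivation:
Final LEFT:  [charlie, echo, alpha, bravo, bravo]
Final RIGHT: [charlie, charlie, charlie, echo, bravo]
i=0: L=charlie R=charlie -> agree -> charlie
i=1: L=echo=BASE, R=charlie -> take RIGHT -> charlie
i=2: BASE=foxtrot L=alpha R=charlie all differ -> CONFLICT
i=3: L=bravo=BASE, R=echo -> take RIGHT -> echo
i=4: L=bravo R=bravo -> agree -> bravo
Conflict count: 1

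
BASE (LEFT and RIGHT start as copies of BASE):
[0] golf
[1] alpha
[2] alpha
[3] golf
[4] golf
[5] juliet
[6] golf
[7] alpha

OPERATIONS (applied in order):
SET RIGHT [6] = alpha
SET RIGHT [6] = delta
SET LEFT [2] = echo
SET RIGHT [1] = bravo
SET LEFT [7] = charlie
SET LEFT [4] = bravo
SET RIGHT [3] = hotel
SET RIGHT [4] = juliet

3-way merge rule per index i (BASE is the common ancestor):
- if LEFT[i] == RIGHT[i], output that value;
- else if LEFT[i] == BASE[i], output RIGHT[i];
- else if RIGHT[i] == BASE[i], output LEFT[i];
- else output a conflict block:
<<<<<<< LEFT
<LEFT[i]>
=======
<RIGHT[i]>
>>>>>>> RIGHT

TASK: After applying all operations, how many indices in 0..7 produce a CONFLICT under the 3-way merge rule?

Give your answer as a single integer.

Answer: 1

Derivation:
Final LEFT:  [golf, alpha, echo, golf, bravo, juliet, golf, charlie]
Final RIGHT: [golf, bravo, alpha, hotel, juliet, juliet, delta, alpha]
i=0: L=golf R=golf -> agree -> golf
i=1: L=alpha=BASE, R=bravo -> take RIGHT -> bravo
i=2: L=echo, R=alpha=BASE -> take LEFT -> echo
i=3: L=golf=BASE, R=hotel -> take RIGHT -> hotel
i=4: BASE=golf L=bravo R=juliet all differ -> CONFLICT
i=5: L=juliet R=juliet -> agree -> juliet
i=6: L=golf=BASE, R=delta -> take RIGHT -> delta
i=7: L=charlie, R=alpha=BASE -> take LEFT -> charlie
Conflict count: 1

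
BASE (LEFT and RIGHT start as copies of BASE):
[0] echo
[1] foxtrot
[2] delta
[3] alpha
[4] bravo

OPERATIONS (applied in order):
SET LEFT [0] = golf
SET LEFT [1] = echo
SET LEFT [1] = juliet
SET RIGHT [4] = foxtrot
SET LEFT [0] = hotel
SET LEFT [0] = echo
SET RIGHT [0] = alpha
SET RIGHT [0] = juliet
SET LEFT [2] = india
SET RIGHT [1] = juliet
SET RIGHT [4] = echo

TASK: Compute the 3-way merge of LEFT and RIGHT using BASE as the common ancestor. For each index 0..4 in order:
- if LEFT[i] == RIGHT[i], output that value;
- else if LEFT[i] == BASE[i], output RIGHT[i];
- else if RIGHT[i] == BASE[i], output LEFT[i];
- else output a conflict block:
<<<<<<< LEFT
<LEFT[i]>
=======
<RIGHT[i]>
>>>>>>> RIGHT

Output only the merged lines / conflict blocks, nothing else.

Final LEFT:  [echo, juliet, india, alpha, bravo]
Final RIGHT: [juliet, juliet, delta, alpha, echo]
i=0: L=echo=BASE, R=juliet -> take RIGHT -> juliet
i=1: L=juliet R=juliet -> agree -> juliet
i=2: L=india, R=delta=BASE -> take LEFT -> india
i=3: L=alpha R=alpha -> agree -> alpha
i=4: L=bravo=BASE, R=echo -> take RIGHT -> echo

Answer: juliet
juliet
india
alpha
echo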